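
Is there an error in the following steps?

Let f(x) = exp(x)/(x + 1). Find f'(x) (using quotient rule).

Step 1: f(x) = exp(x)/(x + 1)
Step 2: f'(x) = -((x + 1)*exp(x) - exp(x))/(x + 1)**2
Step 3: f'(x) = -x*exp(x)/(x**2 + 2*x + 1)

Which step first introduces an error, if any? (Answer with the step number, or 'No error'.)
Step 2

Step 2 is incorrect due to a sign flip.
The step shows: -((x + 1)*exp(x) - exp(x))/(x + 1)**2
The correct value should be: ((x + 1)*exp(x) - exp(x))/(x + 1)**2

Explanation: The sign of the whole expression was flipped: the term ((x + 1)*exp(x) - exp(x))/(x + 1)**2 was incorrectly written as -((x + 1)*exp(x) - exp(x))/(x + 1)**2
The later steps are derived from this incorrect expression, so the error originates in Step 2.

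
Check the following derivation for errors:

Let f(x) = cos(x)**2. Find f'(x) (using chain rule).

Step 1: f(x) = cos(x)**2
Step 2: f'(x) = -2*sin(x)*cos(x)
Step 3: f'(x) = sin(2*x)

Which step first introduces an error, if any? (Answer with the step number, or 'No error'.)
Step 3

Step 3 is incorrect due to a sign flip.
The step shows: sin(2*x)
The correct value should be: -sin(2*x)

Explanation: The sign of the whole expression was flipped: the term -sin(2*x) was incorrectly written as sin(2*x)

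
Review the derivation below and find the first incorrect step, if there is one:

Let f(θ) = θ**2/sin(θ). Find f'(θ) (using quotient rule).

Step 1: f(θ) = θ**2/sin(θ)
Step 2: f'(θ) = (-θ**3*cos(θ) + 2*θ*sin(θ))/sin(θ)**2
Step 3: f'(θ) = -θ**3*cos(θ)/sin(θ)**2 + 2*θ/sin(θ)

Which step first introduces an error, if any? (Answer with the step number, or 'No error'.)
Step 2

Step 2 is incorrect due to a wrong exponent.
The step shows: (-θ**3*cos(θ) + 2*θ*sin(θ))/sin(θ)**2
The correct value should be: (-θ**2*cos(θ) + 2*θ*sin(θ))/sin(θ)**2

Explanation: The exponent 2 on θ was incorrectly written as 3: the term (-θ**2*cos(θ) + 2*θ*sin(θ))/sin(θ)**2 was incorrectly written as (-θ**3*cos(θ) + 2*θ*sin(θ))/sin(θ)**2
The later steps are derived from this incorrect expression, so the error originates in Step 2.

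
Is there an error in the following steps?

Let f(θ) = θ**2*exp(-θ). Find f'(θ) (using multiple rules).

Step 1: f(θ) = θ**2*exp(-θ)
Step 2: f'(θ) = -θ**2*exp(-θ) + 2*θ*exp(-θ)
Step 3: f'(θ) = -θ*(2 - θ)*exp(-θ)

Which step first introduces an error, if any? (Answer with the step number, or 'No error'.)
Step 3

Step 3 is incorrect due to a sign flip.
The step shows: -θ*(2 - θ)*exp(-θ)
The correct value should be: θ*(2 - θ)*exp(-θ)

Explanation: The sign of the whole expression was flipped: the term θ*(2 - θ)*exp(-θ) was incorrectly written as -θ*(2 - θ)*exp(-θ)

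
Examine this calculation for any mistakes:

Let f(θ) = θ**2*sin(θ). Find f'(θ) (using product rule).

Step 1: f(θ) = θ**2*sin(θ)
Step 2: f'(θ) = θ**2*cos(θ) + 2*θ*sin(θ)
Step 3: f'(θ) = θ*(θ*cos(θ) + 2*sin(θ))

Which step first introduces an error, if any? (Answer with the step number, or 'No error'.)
No error

All steps in this derivation are correct.
The final answer f'(θ) = θ*(θ*cos(θ) + 2*sin(θ)) is valid.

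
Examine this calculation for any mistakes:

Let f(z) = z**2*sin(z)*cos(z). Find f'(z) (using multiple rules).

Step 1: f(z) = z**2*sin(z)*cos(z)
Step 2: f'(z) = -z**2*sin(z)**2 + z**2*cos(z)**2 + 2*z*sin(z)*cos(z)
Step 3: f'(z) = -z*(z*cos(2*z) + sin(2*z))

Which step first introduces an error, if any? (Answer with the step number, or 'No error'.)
Step 3

Step 3 is incorrect due to a sign flip.
The step shows: -z*(z*cos(2*z) + sin(2*z))
The correct value should be: z*(z*cos(2*z) + sin(2*z))

Explanation: The sign of the whole expression was flipped: the term z*(z*cos(2*z) + sin(2*z)) was incorrectly written as -z*(z*cos(2*z) + sin(2*z))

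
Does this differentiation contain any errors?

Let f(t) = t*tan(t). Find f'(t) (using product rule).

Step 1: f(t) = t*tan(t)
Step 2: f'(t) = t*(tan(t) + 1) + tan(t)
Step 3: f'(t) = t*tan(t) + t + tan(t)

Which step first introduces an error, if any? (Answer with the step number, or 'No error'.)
Step 2

Step 2 is incorrect due to a wrong exponent.
The step shows: t*(tan(t) + 1) + tan(t)
The correct value should be: t*(tan(t)**2 + 1) + tan(t)

Explanation: The exponent 2 on tan(t) was incorrectly written as 1: the term t*(tan(t)**2 + 1) was incorrectly written as t*(tan(t) + 1)
The later steps are derived from this incorrect expression, so the error originates in Step 2.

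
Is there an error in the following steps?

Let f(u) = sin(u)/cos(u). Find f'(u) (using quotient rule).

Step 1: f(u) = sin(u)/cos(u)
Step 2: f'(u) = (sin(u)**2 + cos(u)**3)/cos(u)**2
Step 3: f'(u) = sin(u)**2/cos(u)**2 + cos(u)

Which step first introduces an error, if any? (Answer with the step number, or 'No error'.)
Step 2

Step 2 is incorrect due to a wrong exponent.
The step shows: (sin(u)**2 + cos(u)**3)/cos(u)**2
The correct value should be: (sin(u)**2 + cos(u)**2)/cos(u)**2

Explanation: The exponent 2 on cos(u) was incorrectly written as 3: the term (sin(u)**2 + cos(u)**2)/cos(u)**2 was incorrectly written as (sin(u)**2 + cos(u)**3)/cos(u)**2
The later steps are derived from this incorrect expression, so the error originates in Step 2.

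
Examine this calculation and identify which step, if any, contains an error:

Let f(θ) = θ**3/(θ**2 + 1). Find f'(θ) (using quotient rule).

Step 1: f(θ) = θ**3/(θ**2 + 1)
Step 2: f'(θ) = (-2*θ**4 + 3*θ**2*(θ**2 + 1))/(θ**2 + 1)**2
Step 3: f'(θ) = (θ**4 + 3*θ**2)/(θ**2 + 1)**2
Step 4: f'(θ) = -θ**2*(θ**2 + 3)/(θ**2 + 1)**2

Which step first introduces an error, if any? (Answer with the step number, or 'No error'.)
Step 4

Step 4 is incorrect due to a sign flip.
The step shows: -θ**2*(θ**2 + 3)/(θ**2 + 1)**2
The correct value should be: θ**2*(θ**2 + 3)/(θ**2 + 1)**2

Explanation: The sign of the whole expression was flipped: the term θ**2*(θ**2 + 3)/(θ**2 + 1)**2 was incorrectly written as -θ**2*(θ**2 + 3)/(θ**2 + 1)**2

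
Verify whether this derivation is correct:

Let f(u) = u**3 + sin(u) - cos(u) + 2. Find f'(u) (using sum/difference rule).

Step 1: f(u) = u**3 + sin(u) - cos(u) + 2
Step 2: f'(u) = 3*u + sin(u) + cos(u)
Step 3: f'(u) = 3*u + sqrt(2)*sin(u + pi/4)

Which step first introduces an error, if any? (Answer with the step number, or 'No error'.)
Step 2

Step 2 is incorrect due to a wrong exponent.
The step shows: 3*u + sin(u) + cos(u)
The correct value should be: 3*u**2 + sin(u) + cos(u)

Explanation: The exponent 2 on u was incorrectly written as 1: the term 3*u**2 was incorrectly written as 3*u
The later steps are derived from this incorrect expression, so the error originates in Step 2.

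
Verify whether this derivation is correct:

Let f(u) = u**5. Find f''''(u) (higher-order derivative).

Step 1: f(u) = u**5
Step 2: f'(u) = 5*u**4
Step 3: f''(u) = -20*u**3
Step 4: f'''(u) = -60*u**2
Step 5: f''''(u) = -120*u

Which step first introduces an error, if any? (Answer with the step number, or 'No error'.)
Step 3

Step 3 is incorrect due to a sign flip.
The step shows: -20*u**3
The correct value should be: 20*u**3

Explanation: The sign of the whole expression was flipped: the term 20*u**3 was incorrectly written as -20*u**3
The later steps are derived from this incorrect expression, so the error originates in Step 3.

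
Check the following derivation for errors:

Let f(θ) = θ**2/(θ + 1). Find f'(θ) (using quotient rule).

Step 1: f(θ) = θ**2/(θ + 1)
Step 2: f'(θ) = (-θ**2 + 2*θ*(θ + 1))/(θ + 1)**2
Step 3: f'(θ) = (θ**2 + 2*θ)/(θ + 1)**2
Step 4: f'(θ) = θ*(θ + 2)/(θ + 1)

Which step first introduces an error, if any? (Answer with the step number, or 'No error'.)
Step 4

Step 4 is incorrect due to a wrong exponent.
The step shows: θ*(θ + 2)/(θ + 1)
The correct value should be: θ*(θ + 2)/(θ + 1)**2

Explanation: The exponent -2 on θ + 1 was incorrectly written as -1: the term θ*(θ + 2)/(θ + 1)**2 was incorrectly written as θ*(θ + 2)/(θ + 1)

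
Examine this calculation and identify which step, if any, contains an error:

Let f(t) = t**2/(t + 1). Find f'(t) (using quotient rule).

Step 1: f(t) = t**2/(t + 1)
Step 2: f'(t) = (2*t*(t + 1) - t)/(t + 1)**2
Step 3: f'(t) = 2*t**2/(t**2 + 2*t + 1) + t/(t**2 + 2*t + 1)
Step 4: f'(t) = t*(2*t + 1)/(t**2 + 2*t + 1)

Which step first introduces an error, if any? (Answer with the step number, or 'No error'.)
Step 2

Step 2 is incorrect due to a wrong exponent.
The step shows: (2*t*(t + 1) - t)/(t + 1)**2
The correct value should be: (-t**2 + 2*t*(t + 1))/(t + 1)**2

Explanation: The exponent 2 on t was incorrectly written as 1: the term (-t**2 + 2*t*(t + 1))/(t + 1)**2 was incorrectly written as (2*t*(t + 1) - t)/(t + 1)**2
The later steps are derived from this incorrect expression, so the error originates in Step 2.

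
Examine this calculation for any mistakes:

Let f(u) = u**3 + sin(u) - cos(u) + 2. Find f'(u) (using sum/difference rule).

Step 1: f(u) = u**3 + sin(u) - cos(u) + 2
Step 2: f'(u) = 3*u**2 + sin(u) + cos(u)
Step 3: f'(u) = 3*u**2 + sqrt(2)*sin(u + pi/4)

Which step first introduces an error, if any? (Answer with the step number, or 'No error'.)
No error

All steps in this derivation are correct.
The final answer f'(u) = 3*u**2 + sqrt(2)*sin(u + pi/4) is valid.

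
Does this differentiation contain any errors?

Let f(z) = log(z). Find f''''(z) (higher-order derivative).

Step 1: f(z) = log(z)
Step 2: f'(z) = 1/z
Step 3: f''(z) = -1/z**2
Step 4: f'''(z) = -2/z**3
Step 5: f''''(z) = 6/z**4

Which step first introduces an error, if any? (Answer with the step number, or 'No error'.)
Step 4

Step 4 is incorrect due to a sign flip.
The step shows: -2/z**3
The correct value should be: 2/z**3

Explanation: The sign of the whole expression was flipped: the term 2/z**3 was incorrectly written as -2/z**3
The later steps are derived from this incorrect expression, so the error originates in Step 4.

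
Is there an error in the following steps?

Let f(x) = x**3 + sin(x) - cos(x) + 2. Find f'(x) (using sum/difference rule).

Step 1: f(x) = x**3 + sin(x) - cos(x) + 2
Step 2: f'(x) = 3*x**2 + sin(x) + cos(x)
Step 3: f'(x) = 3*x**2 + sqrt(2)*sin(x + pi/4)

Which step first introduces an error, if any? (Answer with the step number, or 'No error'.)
No error

All steps in this derivation are correct.
The final answer f'(x) = 3*x**2 + sqrt(2)*sin(x + pi/4) is valid.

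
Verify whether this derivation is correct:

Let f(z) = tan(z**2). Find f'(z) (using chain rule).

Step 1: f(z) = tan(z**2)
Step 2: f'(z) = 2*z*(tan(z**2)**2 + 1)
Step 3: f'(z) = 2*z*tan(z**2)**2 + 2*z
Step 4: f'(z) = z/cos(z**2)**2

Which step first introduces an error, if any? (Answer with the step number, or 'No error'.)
Step 4

Step 4 is incorrect due to a wrong coefficient.
The step shows: z/cos(z**2)**2
The correct value should be: 2*z/cos(z**2)**2

Explanation: The coefficient 2 was incorrectly written as 1: the term 2*z/cos(z**2)**2 was incorrectly written as z/cos(z**2)**2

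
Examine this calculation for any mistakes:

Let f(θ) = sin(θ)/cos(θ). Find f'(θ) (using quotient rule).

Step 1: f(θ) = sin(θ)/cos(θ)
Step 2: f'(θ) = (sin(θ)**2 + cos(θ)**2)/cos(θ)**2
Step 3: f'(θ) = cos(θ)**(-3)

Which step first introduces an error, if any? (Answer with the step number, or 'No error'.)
Step 3

Step 3 is incorrect due to a wrong exponent.
The step shows: cos(θ)**(-3)
The correct value should be: cos(θ)**(-2)

Explanation: The exponent -2 on cos(θ) was incorrectly written as -3: the term cos(θ)**(-2) was incorrectly written as cos(θ)**(-3)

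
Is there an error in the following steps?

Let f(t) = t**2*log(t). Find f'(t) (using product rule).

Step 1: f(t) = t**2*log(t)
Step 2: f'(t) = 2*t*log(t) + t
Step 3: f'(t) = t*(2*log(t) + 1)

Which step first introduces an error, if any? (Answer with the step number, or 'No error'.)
No error

All steps in this derivation are correct.
The final answer f'(t) = t*(2*log(t) + 1) is valid.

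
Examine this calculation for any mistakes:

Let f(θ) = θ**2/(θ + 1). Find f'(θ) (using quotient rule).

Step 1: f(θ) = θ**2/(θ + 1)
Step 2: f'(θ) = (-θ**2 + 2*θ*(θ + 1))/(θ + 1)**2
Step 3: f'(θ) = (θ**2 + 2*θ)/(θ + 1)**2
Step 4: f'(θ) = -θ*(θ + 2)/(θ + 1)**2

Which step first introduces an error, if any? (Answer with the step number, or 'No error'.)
Step 4

Step 4 is incorrect due to a sign flip.
The step shows: -θ*(θ + 2)/(θ + 1)**2
The correct value should be: θ*(θ + 2)/(θ + 1)**2

Explanation: The sign of the whole expression was flipped: the term θ*(θ + 2)/(θ + 1)**2 was incorrectly written as -θ*(θ + 2)/(θ + 1)**2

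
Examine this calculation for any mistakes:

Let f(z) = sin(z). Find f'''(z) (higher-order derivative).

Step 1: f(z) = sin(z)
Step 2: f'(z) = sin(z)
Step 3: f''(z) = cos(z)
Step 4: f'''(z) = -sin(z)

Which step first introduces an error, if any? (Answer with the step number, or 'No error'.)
Step 2

Step 2 is incorrect due to a wrong trig function.
The step shows: sin(z)
The correct value should be: cos(z)

Explanation: cos(z) was incorrectly written as sin(z): the term cos(z) was incorrectly written as sin(z)
The later steps are derived from this incorrect expression, so the error originates in Step 2.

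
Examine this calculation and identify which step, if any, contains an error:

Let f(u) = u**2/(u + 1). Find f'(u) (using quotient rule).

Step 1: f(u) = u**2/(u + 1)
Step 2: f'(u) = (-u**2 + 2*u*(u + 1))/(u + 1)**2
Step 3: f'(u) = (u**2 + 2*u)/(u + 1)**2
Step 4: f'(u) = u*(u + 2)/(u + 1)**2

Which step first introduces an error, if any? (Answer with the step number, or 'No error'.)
No error

All steps in this derivation are correct.
The final answer f'(u) = u*(u + 2)/(u + 1)**2 is valid.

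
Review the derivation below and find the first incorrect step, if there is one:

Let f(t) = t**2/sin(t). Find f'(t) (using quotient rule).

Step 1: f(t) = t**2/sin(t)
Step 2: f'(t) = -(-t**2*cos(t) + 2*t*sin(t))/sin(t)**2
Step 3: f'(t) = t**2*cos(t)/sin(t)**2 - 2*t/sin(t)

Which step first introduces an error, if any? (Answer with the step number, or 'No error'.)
Step 2

Step 2 is incorrect due to a sign flip.
The step shows: -(-t**2*cos(t) + 2*t*sin(t))/sin(t)**2
The correct value should be: (-t**2*cos(t) + 2*t*sin(t))/sin(t)**2

Explanation: The sign of the whole expression was flipped: the term (-t**2*cos(t) + 2*t*sin(t))/sin(t)**2 was incorrectly written as -(-t**2*cos(t) + 2*t*sin(t))/sin(t)**2
The later steps are derived from this incorrect expression, so the error originates in Step 2.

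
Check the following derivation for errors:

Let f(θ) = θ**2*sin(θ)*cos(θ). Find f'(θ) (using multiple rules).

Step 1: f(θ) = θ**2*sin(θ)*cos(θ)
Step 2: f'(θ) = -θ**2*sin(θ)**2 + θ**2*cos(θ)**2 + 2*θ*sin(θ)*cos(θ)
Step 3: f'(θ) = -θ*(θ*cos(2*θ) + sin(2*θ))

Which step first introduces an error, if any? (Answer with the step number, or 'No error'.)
Step 3

Step 3 is incorrect due to a sign flip.
The step shows: -θ*(θ*cos(2*θ) + sin(2*θ))
The correct value should be: θ*(θ*cos(2*θ) + sin(2*θ))

Explanation: The sign of the whole expression was flipped: the term θ*(θ*cos(2*θ) + sin(2*θ)) was incorrectly written as -θ*(θ*cos(2*θ) + sin(2*θ))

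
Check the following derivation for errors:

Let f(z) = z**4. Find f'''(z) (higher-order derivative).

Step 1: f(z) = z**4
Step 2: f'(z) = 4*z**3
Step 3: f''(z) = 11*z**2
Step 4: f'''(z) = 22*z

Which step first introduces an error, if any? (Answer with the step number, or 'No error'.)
Step 3

Step 3 is incorrect due to a wrong coefficient.
The step shows: 11*z**2
The correct value should be: 12*z**2

Explanation: The coefficient 12 was incorrectly written as 11: the term 12*z**2 was incorrectly written as 11*z**2
The later steps are derived from this incorrect expression, so the error originates in Step 3.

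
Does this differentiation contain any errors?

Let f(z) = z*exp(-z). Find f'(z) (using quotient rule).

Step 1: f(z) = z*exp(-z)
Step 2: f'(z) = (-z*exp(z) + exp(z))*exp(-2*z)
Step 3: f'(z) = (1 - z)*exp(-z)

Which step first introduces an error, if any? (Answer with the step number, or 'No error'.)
No error

All steps in this derivation are correct.
The final answer f'(z) = (1 - z)*exp(-z) is valid.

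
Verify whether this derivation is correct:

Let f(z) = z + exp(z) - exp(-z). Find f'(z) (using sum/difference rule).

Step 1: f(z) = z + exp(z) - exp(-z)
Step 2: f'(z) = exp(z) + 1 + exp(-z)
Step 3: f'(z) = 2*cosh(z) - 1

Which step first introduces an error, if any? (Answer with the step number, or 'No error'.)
Step 3

Step 3 is incorrect due to a sign flip.
The step shows: 2*cosh(z) - 1
The correct value should be: 2*cosh(z) + 1

Explanation: The sign of one term was flipped: the term 1 was incorrectly written as -1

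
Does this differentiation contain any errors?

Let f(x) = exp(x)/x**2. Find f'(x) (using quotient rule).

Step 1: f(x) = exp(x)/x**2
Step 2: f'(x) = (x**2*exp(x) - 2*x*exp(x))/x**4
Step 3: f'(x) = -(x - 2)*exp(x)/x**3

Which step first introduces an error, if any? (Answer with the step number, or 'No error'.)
Step 3

Step 3 is incorrect due to a sign flip.
The step shows: -(x - 2)*exp(x)/x**3
The correct value should be: (x - 2)*exp(x)/x**3

Explanation: The sign of the whole expression was flipped: the term (x - 2)*exp(x)/x**3 was incorrectly written as -(x - 2)*exp(x)/x**3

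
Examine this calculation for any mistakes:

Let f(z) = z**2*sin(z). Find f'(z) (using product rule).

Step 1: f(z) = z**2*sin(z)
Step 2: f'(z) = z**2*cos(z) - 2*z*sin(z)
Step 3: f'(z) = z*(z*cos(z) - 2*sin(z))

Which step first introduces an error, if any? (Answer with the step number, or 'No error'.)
Step 2

Step 2 is incorrect due to a sign flip.
The step shows: z**2*cos(z) - 2*z*sin(z)
The correct value should be: z**2*cos(z) + 2*z*sin(z)

Explanation: The sign of one term was flipped: the term 2*z*sin(z) was incorrectly written as -2*z*sin(z)
The later steps are derived from this incorrect expression, so the error originates in Step 2.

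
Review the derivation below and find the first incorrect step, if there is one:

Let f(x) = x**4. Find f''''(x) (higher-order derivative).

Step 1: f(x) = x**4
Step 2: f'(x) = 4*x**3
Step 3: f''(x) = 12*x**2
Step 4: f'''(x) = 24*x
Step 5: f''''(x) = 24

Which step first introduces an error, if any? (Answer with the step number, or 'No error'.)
No error

All steps in this derivation are correct.
The final answer f''''(x) = 24 is valid.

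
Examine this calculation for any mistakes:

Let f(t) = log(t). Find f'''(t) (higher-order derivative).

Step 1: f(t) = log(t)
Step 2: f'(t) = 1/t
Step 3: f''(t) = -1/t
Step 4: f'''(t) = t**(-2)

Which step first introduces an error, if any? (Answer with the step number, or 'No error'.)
Step 3

Step 3 is incorrect due to a wrong exponent.
The step shows: -1/t
The correct value should be: -1/t**2

Explanation: The exponent -2 on t was incorrectly written as -1: the term -1/t**2 was incorrectly written as -1/t
The later steps are derived from this incorrect expression, so the error originates in Step 3.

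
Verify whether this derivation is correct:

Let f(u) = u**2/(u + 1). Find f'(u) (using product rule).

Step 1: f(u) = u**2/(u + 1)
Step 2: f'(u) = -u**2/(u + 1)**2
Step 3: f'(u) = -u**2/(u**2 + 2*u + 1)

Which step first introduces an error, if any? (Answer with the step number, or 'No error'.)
Step 2

Step 2 is incorrect due to a dropped term.
The step shows: -u**2/(u + 1)**2
The correct value should be: -u**2/(u + 1)**2 + 2*u/(u + 1)

Explanation: A term was dropped: the term 2*u/(u + 1) was incorrectly omitted
The later steps are derived from this incorrect expression, so the error originates in Step 2.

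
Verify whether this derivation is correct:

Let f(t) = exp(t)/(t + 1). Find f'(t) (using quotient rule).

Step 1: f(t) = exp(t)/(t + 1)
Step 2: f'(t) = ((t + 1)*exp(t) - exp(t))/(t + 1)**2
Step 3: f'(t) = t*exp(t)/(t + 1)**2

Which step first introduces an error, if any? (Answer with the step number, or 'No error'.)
No error

All steps in this derivation are correct.
The final answer f'(t) = t*exp(t)/(t + 1)**2 is valid.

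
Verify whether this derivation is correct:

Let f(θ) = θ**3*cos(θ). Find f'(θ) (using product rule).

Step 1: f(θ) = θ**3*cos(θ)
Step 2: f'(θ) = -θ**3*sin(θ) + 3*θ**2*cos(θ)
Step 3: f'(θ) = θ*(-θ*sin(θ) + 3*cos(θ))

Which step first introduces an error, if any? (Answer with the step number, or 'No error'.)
Step 3

Step 3 is incorrect due to a wrong exponent.
The step shows: θ*(-θ*sin(θ) + 3*cos(θ))
The correct value should be: θ**2*(-θ*sin(θ) + 3*cos(θ))

Explanation: The exponent 2 on θ was incorrectly written as 1: the term θ**2*(-θ*sin(θ) + 3*cos(θ)) was incorrectly written as θ*(-θ*sin(θ) + 3*cos(θ))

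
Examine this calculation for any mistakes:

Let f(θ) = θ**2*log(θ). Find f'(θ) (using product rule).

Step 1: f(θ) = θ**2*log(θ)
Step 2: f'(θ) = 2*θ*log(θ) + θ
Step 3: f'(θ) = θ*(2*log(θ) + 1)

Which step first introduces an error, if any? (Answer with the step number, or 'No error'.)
No error

All steps in this derivation are correct.
The final answer f'(θ) = θ*(2*log(θ) + 1) is valid.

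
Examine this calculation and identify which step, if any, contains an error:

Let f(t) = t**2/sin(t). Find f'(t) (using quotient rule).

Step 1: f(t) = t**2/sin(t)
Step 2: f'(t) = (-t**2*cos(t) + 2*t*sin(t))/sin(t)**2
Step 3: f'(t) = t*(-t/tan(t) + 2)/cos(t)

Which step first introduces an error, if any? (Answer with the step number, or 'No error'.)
Step 3

Step 3 is incorrect due to a wrong trig function.
The step shows: t*(-t/tan(t) + 2)/cos(t)
The correct value should be: t*(-t/tan(t) + 2)/sin(t)

Explanation: sin(t) was incorrectly written as cos(t): the term t*(-t/tan(t) + 2)/sin(t) was incorrectly written as t*(-t/tan(t) + 2)/cos(t)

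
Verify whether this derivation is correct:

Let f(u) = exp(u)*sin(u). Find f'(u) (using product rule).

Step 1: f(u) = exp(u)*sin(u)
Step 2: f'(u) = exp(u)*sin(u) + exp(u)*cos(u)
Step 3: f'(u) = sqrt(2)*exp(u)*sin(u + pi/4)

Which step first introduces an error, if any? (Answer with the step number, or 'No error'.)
No error

All steps in this derivation are correct.
The final answer f'(u) = sqrt(2)*exp(u)*sin(u + pi/4) is valid.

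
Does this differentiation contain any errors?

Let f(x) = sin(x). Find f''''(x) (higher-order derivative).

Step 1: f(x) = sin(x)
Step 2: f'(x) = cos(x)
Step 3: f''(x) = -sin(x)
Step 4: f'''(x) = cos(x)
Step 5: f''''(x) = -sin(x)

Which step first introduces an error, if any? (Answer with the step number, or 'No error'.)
Step 4

Step 4 is incorrect due to a sign flip.
The step shows: cos(x)
The correct value should be: -cos(x)

Explanation: The sign of the whole expression was flipped: the term -cos(x) was incorrectly written as cos(x)
The later steps are derived from this incorrect expression, so the error originates in Step 4.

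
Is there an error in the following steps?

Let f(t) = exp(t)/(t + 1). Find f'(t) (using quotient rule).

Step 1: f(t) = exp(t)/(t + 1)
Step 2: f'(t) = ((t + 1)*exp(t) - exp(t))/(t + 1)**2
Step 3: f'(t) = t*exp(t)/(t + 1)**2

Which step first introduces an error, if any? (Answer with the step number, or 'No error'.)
No error

All steps in this derivation are correct.
The final answer f'(t) = t*exp(t)/(t + 1)**2 is valid.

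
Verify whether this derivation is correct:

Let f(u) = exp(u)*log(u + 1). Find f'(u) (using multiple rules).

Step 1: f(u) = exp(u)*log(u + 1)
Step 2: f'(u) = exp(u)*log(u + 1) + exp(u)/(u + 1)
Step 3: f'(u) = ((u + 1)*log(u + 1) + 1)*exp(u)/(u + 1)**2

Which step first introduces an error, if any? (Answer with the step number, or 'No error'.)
Step 3

Step 3 is incorrect due to a wrong exponent.
The step shows: ((u + 1)*log(u + 1) + 1)*exp(u)/(u + 1)**2
The correct value should be: ((u + 1)*log(u + 1) + 1)*exp(u)/(u + 1)

Explanation: The exponent -1 on u + 1 was incorrectly written as -2: the term ((u + 1)*log(u + 1) + 1)*exp(u)/(u + 1) was incorrectly written as ((u + 1)*log(u + 1) + 1)*exp(u)/(u + 1)**2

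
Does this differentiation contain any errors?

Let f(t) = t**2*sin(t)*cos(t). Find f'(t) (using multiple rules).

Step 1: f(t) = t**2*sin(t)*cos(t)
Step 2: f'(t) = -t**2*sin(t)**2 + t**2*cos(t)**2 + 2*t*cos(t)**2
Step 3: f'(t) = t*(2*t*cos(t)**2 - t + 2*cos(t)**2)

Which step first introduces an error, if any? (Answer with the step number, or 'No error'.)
Step 2

Step 2 is incorrect due to a wrong trig function.
The step shows: -t**2*sin(t)**2 + t**2*cos(t)**2 + 2*t*cos(t)**2
The correct value should be: -t**2*sin(t)**2 + t**2*cos(t)**2 + 2*t*sin(t)*cos(t)

Explanation: sin(t) was incorrectly written as cos(t): the term 2*t*sin(t)*cos(t) was incorrectly written as 2*t*cos(t)**2
The later steps are derived from this incorrect expression, so the error originates in Step 2.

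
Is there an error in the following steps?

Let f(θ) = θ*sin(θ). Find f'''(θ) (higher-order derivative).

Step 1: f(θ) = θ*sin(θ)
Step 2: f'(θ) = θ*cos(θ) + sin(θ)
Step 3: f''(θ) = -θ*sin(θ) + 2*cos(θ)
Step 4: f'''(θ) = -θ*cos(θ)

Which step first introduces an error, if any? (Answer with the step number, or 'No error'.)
Step 4

Step 4 is incorrect due to a dropped term.
The step shows: -θ*cos(θ)
The correct value should be: -θ*cos(θ) - 3*sin(θ)

Explanation: A term was dropped: the term -3*sin(θ) was incorrectly omitted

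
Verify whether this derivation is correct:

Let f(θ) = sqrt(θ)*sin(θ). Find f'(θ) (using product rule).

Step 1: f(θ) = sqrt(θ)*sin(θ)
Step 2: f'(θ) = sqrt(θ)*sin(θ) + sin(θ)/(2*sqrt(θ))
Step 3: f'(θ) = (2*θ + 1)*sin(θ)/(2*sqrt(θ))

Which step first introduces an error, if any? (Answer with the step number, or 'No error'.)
Step 2

Step 2 is incorrect due to a wrong trig function.
The step shows: sqrt(θ)*sin(θ) + sin(θ)/(2*sqrt(θ))
The correct value should be: sqrt(θ)*cos(θ) + sin(θ)/(2*sqrt(θ))

Explanation: cos(θ) was incorrectly written as sin(θ): the term sqrt(θ)*cos(θ) was incorrectly written as sqrt(θ)*sin(θ)
The later steps are derived from this incorrect expression, so the error originates in Step 2.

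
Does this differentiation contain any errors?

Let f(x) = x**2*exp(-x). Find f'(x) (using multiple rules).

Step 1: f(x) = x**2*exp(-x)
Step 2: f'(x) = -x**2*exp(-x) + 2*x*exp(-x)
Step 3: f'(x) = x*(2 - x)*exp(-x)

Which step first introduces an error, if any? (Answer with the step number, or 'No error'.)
No error

All steps in this derivation are correct.
The final answer f'(x) = x*(2 - x)*exp(-x) is valid.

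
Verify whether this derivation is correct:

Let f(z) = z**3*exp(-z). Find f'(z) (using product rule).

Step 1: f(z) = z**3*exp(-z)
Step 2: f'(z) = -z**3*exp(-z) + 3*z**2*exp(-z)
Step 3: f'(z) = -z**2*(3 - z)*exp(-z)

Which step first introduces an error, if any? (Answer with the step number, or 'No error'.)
Step 3

Step 3 is incorrect due to a sign flip.
The step shows: -z**2*(3 - z)*exp(-z)
The correct value should be: z**2*(3 - z)*exp(-z)

Explanation: The sign of the whole expression was flipped: the term z**2*(3 - z)*exp(-z) was incorrectly written as -z**2*(3 - z)*exp(-z)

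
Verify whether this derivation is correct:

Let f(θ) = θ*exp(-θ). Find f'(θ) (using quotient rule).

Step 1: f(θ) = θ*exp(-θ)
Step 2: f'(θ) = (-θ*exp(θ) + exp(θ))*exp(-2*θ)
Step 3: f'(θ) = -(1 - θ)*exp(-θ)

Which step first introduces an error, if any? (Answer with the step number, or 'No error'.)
Step 3

Step 3 is incorrect due to a sign flip.
The step shows: -(1 - θ)*exp(-θ)
The correct value should be: (1 - θ)*exp(-θ)

Explanation: The sign of the whole expression was flipped: the term (1 - θ)*exp(-θ) was incorrectly written as -(1 - θ)*exp(-θ)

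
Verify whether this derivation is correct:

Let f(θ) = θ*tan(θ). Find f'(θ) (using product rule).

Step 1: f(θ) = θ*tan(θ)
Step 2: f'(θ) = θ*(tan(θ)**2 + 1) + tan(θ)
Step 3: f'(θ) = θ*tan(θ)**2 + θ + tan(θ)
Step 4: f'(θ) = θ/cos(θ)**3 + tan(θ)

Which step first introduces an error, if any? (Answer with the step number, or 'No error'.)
Step 4

Step 4 is incorrect due to a wrong exponent.
The step shows: θ/cos(θ)**3 + tan(θ)
The correct value should be: θ/cos(θ)**2 + tan(θ)

Explanation: The exponent -2 on cos(θ) was incorrectly written as -3: the term θ/cos(θ)**2 was incorrectly written as θ/cos(θ)**3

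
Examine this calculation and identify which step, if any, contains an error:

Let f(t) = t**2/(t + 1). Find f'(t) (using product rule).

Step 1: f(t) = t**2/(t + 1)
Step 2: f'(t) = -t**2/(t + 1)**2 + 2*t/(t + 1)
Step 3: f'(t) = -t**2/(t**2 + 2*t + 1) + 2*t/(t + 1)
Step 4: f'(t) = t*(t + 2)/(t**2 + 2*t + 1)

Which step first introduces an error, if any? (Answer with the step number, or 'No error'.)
No error

All steps in this derivation are correct.
The final answer f'(t) = t*(t + 2)/(t**2 + 2*t + 1) is valid.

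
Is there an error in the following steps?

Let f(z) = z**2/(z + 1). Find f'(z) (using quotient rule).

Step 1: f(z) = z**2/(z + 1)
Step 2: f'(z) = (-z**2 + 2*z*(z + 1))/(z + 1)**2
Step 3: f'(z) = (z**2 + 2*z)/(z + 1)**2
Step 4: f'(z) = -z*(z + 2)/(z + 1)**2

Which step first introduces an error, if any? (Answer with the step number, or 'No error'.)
Step 4

Step 4 is incorrect due to a sign flip.
The step shows: -z*(z + 2)/(z + 1)**2
The correct value should be: z*(z + 2)/(z + 1)**2

Explanation: The sign of the whole expression was flipped: the term z*(z + 2)/(z + 1)**2 was incorrectly written as -z*(z + 2)/(z + 1)**2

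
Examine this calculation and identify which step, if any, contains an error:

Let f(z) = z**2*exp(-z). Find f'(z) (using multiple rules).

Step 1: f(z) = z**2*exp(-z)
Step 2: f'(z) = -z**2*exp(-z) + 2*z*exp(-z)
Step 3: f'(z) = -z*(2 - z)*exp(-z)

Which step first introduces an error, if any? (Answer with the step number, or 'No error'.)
Step 3

Step 3 is incorrect due to a sign flip.
The step shows: -z*(2 - z)*exp(-z)
The correct value should be: z*(2 - z)*exp(-z)

Explanation: The sign of the whole expression was flipped: the term z*(2 - z)*exp(-z) was incorrectly written as -z*(2 - z)*exp(-z)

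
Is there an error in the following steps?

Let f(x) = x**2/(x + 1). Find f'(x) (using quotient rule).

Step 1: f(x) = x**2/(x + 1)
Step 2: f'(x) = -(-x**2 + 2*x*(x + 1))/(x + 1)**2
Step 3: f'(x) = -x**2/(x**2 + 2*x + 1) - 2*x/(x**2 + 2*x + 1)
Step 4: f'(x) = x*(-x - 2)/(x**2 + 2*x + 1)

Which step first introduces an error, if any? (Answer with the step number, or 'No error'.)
Step 2

Step 2 is incorrect due to a sign flip.
The step shows: -(-x**2 + 2*x*(x + 1))/(x + 1)**2
The correct value should be: (-x**2 + 2*x*(x + 1))/(x + 1)**2

Explanation: The sign of the whole expression was flipped: the term (-x**2 + 2*x*(x + 1))/(x + 1)**2 was incorrectly written as -(-x**2 + 2*x*(x + 1))/(x + 1)**2
The later steps are derived from this incorrect expression, so the error originates in Step 2.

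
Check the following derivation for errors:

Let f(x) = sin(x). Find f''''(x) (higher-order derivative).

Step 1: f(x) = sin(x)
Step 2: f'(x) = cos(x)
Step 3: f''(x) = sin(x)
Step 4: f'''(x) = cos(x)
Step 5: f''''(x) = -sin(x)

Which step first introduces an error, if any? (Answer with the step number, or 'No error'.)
Step 3

Step 3 is incorrect due to a sign flip.
The step shows: sin(x)
The correct value should be: -sin(x)

Explanation: The sign of the whole expression was flipped: the term -sin(x) was incorrectly written as sin(x)
The later steps are derived from this incorrect expression, so the error originates in Step 3.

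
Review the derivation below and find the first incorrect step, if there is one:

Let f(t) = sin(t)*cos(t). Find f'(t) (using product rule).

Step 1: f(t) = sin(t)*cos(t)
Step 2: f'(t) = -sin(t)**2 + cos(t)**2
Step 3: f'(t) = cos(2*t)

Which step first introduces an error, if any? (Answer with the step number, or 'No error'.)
No error

All steps in this derivation are correct.
The final answer f'(t) = cos(2*t) is valid.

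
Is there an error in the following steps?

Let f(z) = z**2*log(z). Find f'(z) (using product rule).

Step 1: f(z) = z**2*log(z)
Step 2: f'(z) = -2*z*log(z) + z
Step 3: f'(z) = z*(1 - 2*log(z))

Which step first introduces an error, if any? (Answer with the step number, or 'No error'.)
Step 2

Step 2 is incorrect due to a sign flip.
The step shows: -2*z*log(z) + z
The correct value should be: 2*z*log(z) + z

Explanation: The sign of one term was flipped: the term 2*z*log(z) was incorrectly written as -2*z*log(z)
The later steps are derived from this incorrect expression, so the error originates in Step 2.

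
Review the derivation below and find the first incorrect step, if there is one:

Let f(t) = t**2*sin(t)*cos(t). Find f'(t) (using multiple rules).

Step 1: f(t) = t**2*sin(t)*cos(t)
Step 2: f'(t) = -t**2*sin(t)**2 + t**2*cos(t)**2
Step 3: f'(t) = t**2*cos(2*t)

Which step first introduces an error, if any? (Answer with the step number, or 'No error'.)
Step 2

Step 2 is incorrect due to a dropped term.
The step shows: -t**2*sin(t)**2 + t**2*cos(t)**2
The correct value should be: -t**2*sin(t)**2 + t**2*cos(t)**2 + 2*t*sin(t)*cos(t)

Explanation: A term was dropped: the term 2*t*sin(t)*cos(t) was incorrectly omitted
The later steps are derived from this incorrect expression, so the error originates in Step 2.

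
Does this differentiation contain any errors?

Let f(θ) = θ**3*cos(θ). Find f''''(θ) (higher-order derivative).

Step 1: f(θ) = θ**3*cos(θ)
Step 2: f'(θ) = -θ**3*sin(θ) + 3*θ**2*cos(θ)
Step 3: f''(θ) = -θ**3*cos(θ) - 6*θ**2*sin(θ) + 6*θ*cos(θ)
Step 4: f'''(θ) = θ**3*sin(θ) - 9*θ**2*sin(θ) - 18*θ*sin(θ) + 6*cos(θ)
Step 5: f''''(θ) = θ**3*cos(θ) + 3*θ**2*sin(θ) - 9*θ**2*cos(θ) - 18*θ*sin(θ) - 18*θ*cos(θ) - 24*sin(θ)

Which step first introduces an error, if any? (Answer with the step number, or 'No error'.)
Step 4

Step 4 is incorrect due to a wrong trig function.
The step shows: θ**3*sin(θ) - 9*θ**2*sin(θ) - 18*θ*sin(θ) + 6*cos(θ)
The correct value should be: θ**3*sin(θ) - 9*θ**2*cos(θ) - 18*θ*sin(θ) + 6*cos(θ)

Explanation: cos(θ) was incorrectly written as sin(θ): the term -9*θ**2*cos(θ) was incorrectly written as -9*θ**2*sin(θ)
The later steps are derived from this incorrect expression, so the error originates in Step 4.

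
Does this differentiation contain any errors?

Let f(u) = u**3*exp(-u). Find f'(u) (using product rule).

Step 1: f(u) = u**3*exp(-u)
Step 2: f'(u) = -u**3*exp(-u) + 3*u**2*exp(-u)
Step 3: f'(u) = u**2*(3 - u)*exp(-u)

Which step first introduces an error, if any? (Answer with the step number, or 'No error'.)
No error

All steps in this derivation are correct.
The final answer f'(u) = u**2*(3 - u)*exp(-u) is valid.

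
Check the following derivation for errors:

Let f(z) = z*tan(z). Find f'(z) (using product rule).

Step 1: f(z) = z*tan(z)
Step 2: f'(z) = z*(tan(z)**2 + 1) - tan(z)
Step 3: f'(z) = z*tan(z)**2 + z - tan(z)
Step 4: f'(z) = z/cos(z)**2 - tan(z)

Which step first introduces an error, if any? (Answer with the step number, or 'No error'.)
Step 2

Step 2 is incorrect due to a sign flip.
The step shows: z*(tan(z)**2 + 1) - tan(z)
The correct value should be: z*(tan(z)**2 + 1) + tan(z)

Explanation: The sign of one term was flipped: the term tan(z) was incorrectly written as -tan(z)
The later steps are derived from this incorrect expression, so the error originates in Step 2.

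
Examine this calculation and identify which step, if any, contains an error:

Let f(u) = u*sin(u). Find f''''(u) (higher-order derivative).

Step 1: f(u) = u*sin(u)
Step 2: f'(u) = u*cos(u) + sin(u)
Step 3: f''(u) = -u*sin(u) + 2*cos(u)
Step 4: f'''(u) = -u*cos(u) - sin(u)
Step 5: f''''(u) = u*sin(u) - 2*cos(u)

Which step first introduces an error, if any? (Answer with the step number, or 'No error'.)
Step 4

Step 4 is incorrect due to a wrong coefficient.
The step shows: -u*cos(u) - sin(u)
The correct value should be: -u*cos(u) - 3*sin(u)

Explanation: The coefficient -3 was incorrectly written as -1: the term -3*sin(u) was incorrectly written as -sin(u)
The later steps are derived from this incorrect expression, so the error originates in Step 4.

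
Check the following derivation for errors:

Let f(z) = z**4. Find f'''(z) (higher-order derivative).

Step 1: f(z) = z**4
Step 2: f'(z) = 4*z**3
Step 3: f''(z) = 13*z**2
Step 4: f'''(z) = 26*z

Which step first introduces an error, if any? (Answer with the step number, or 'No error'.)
Step 3

Step 3 is incorrect due to a wrong coefficient.
The step shows: 13*z**2
The correct value should be: 12*z**2

Explanation: The coefficient 12 was incorrectly written as 13: the term 12*z**2 was incorrectly written as 13*z**2
The later steps are derived from this incorrect expression, so the error originates in Step 3.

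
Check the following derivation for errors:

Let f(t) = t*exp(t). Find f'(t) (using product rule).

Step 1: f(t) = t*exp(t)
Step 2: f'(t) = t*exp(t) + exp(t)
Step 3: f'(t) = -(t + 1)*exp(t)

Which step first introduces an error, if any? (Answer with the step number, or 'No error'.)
Step 3

Step 3 is incorrect due to a sign flip.
The step shows: -(t + 1)*exp(t)
The correct value should be: (t + 1)*exp(t)

Explanation: The sign of the whole expression was flipped: the term (t + 1)*exp(t) was incorrectly written as -(t + 1)*exp(t)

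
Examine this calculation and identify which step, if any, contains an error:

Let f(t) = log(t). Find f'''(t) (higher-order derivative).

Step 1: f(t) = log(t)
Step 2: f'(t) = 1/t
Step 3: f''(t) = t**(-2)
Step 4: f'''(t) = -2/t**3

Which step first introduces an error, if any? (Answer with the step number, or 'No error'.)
Step 3

Step 3 is incorrect due to a sign flip.
The step shows: t**(-2)
The correct value should be: -1/t**2

Explanation: The sign of the whole expression was flipped: the term -1/t**2 was incorrectly written as t**(-2)
The later steps are derived from this incorrect expression, so the error originates in Step 3.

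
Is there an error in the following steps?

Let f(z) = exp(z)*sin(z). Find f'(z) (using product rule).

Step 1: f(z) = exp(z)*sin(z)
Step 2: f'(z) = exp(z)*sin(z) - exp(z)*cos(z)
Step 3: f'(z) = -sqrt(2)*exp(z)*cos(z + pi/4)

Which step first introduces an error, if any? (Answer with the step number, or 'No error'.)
Step 2

Step 2 is incorrect due to a sign flip.
The step shows: exp(z)*sin(z) - exp(z)*cos(z)
The correct value should be: exp(z)*sin(z) + exp(z)*cos(z)

Explanation: The sign of one term was flipped: the term exp(z)*cos(z) was incorrectly written as -exp(z)*cos(z)
The later steps are derived from this incorrect expression, so the error originates in Step 2.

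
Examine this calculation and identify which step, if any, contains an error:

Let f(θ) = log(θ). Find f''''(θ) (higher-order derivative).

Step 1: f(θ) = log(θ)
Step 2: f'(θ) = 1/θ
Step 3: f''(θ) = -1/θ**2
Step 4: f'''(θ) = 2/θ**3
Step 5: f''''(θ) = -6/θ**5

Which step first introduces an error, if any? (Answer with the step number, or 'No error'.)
Step 5

Step 5 is incorrect due to a wrong exponent.
The step shows: -6/θ**5
The correct value should be: -6/θ**4

Explanation: The exponent -4 on θ was incorrectly written as -5: the term -6/θ**4 was incorrectly written as -6/θ**5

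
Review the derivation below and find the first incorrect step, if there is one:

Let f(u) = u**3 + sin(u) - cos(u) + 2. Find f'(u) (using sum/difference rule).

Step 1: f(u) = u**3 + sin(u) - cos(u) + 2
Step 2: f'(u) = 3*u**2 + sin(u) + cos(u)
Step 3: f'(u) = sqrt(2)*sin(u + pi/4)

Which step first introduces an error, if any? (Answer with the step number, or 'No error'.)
Step 3

Step 3 is incorrect due to a dropped term.
The step shows: sqrt(2)*sin(u + pi/4)
The correct value should be: 3*u**2 + sqrt(2)*sin(u + pi/4)

Explanation: A term was dropped: the term 3*u**2 was incorrectly omitted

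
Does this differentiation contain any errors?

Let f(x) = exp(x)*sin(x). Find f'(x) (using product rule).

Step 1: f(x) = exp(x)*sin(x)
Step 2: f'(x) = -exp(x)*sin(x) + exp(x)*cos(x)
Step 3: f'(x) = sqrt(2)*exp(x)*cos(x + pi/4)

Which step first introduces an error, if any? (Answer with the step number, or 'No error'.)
Step 2

Step 2 is incorrect due to a sign flip.
The step shows: -exp(x)*sin(x) + exp(x)*cos(x)
The correct value should be: exp(x)*sin(x) + exp(x)*cos(x)

Explanation: The sign of one term was flipped: the term exp(x)*sin(x) was incorrectly written as -exp(x)*sin(x)
The later steps are derived from this incorrect expression, so the error originates in Step 2.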